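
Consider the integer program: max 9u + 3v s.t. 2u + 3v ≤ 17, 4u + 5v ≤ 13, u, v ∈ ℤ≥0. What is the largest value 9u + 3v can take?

27

(u,v)=(3,0) is feasible, giving 27.
(u,v)=(2,1) is feasible, giving 21.
(u,v)=(2,0) is feasible, giving 18.
The best lattice point is (3,0), giving 27.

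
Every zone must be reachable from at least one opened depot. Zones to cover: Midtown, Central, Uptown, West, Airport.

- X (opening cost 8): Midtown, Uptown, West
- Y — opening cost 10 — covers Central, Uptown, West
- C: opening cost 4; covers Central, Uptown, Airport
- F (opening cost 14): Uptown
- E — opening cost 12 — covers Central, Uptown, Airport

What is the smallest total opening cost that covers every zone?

12

This is an integer covering problem.
Choose X and C: together they cover Midtown, Central, Uptown, West, Airport — every zone.
Total opening cost: 8 + 4 = 12.
No cover costs less than 12.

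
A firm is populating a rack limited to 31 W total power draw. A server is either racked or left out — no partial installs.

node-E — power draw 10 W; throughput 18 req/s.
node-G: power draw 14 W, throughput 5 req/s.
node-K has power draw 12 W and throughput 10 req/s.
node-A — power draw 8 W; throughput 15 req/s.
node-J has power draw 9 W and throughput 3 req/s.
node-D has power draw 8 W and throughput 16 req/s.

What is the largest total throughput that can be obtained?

49

This is a 0-1 knapsack instance.
Take node-E, node-A, and node-D: power draw 10 + 8 + 8 = 26 ≤ 31, throughput 18 + 15 + 16 = 49.
No other feasible combination does better.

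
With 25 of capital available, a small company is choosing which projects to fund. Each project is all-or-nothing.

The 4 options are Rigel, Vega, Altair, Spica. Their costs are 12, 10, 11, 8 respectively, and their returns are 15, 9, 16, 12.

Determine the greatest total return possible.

This is an integer program with binary decision variables.
Allowing fractional choices, the relaxed optimum would be about 35.5, but projects are indivisible.
Altair + Spica: cost 11 + 8 = 19 ≤ 25, return 16 + 12 = 28.
Rigel + Spica: cost 12 + 8 = 20 ≤ 25, return 15 + 12 = 27.
Rigel + Altair: cost 12 + 11 = 23 ≤ 25, return 15 + 16 = 31.
Best is Rigel and Altair with total return 31.

31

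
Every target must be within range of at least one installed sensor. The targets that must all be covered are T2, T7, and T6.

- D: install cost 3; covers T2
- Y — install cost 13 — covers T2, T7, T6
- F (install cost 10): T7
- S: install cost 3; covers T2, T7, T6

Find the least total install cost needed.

3

This is a weighted set-cover instance.
S alone covers T2, T7, T6 — every target.
Total install cost: 3.
No cover costs less than 3.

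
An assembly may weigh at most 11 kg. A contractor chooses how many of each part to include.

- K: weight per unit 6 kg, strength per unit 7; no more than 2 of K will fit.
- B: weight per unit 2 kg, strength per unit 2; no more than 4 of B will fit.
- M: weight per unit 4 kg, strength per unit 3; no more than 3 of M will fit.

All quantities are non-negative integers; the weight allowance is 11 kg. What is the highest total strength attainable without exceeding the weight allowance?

Take 1×K and 2×B: weight 10 ≤ 11, strength 1·7 + 2·2 = 11.
No other integer combination yields more.

11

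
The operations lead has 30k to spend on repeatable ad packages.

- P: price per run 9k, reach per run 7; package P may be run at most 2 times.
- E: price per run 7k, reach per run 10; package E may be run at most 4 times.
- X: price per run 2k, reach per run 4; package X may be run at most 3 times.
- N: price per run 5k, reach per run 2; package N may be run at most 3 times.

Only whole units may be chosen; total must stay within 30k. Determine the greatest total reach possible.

44

X has the best ratio (4/2); taking only X gives at most 3×4 = 12 (stopped by the supply cap of 3).
Mixing does better — 4×E and 1×X: price 30 ≤ 30, reach 4·10 + 1·4 = 44.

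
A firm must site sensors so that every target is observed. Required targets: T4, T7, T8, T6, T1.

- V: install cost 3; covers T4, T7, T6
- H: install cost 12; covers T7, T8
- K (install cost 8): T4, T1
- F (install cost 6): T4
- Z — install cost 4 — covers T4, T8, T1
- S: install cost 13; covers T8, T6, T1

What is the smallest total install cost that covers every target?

Choose V and Z: together they cover T4, T7, T8, T6, T1 — every target.
Total install cost: 3 + 4 = 7.
No cover costs less than 7.

7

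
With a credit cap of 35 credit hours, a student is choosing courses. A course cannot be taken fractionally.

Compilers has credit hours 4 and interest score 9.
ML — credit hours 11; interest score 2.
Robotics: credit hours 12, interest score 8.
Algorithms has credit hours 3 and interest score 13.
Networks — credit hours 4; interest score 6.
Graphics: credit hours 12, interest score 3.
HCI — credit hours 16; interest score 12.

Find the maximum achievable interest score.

42

This is a 0-1 knapsack instance.
Take Compilers, Robotics, Algorithms, and HCI: credit hours 4 + 12 + 3 + 16 = 35 ≤ 35, interest score 9 + 8 + 13 + 12 = 42.
No other feasible combination does better.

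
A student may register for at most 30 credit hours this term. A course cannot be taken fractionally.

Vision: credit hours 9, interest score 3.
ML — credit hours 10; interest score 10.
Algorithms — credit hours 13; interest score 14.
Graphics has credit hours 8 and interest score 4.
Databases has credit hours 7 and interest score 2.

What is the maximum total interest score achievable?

Allowing fractional choices, the relaxed optimum would be about 27.5, but courses are indivisible.
ML + Algorithms: credit hours 10 + 13 = 23 ≤ 30, interest score 10 + 14 = 24.
ML + Algorithms + Databases: credit hours 10 + 13 + 7 = 30 ≤ 30, interest score 10 + 14 + 2 = 26.
Vision + Algorithms + Graphics: credit hours 9 + 13 + 8 = 30 ≤ 30, interest score 3 + 14 + 4 = 21.
Best is ML, Algorithms, and Databases with total interest score 26.

26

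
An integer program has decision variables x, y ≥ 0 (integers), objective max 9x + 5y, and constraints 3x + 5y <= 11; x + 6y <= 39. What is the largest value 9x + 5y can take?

(x,y)=(3,0): 3·3+5·0=9≤11, 1·3+6·0=3≤39, objective 27.
(x,y)=(2,1): 3·2+5·1=11≤11, 1·2+6·1=8≤39, objective 23.
(x,y)=(2,0): 3·2+5·0=6≤11, 1·2+6·0=2≤39, objective 18.
Maximum is 27 at (x,y)=(3,0).

27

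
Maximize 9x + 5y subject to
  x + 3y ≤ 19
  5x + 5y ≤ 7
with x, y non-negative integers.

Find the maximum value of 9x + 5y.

(x,y)=(1,0) is feasible, giving 9.
(x,y)=(0,1) is feasible, giving 5.
No feasible integer point exceeds 9.

9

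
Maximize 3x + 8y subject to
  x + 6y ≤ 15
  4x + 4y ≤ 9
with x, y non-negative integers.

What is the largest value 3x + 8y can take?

16

(x,y)=(0,2) is feasible, giving 16.
(x,y)=(1,1) is feasible, giving 11.
(x,y)=(0,1) is feasible, giving 8.
Maximum is 16 at (x,y)=(0,2).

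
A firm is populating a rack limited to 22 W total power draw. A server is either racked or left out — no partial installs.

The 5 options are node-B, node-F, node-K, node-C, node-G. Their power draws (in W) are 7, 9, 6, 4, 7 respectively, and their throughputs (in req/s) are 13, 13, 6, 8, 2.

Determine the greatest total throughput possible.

Allowing fractional choices, the relaxed optimum would be about 36.0, but servers are indivisible.
node-B + node-F + node-C: power draw 7 + 9 + 4 = 20 ≤ 22, throughput 13 + 13 + 8 = 34.
node-B + node-F + node-K: power draw 7 + 9 + 6 = 22 ≤ 22, throughput 13 + 13 + 6 = 32.
node-B + node-K + node-C: power draw 7 + 6 + 4 = 17 ≤ 22, throughput 13 + 6 + 8 = 27.
Best is node-B, node-F, and node-C with total throughput 34.

34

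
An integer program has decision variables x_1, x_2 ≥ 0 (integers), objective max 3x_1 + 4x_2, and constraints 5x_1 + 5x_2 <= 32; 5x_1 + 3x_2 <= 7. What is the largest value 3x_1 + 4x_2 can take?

8

(x_1,x_2)=(0,2): 5·0+5·2=10≤32, 5·0+3·2=6≤7, objective 8.
(x_1,x_2)=(0,1): 5·0+5·1=5≤32, 5·0+3·1=3≤7, objective 4.
No feasible integer point exceeds 8.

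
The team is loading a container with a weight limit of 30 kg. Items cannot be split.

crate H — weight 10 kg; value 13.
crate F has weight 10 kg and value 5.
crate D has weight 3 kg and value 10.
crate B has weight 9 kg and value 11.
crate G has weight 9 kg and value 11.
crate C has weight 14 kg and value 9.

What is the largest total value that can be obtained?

Treat it as a binary knapsack problem.
crate H + crate B + crate G: weight 10 + 9 + 9 = 28 ≤ 30, value 13 + 11 + 11 = 35.
crate H + crate D + crate G: weight 10 + 3 + 9 = 22 ≤ 30, value 13 + 10 + 11 = 34.
crate H + crate D + crate B: weight 10 + 3 + 9 = 22 ≤ 30, value 13 + 10 + 11 = 34.
Best is crate H, crate B, and crate G with total value 35.

35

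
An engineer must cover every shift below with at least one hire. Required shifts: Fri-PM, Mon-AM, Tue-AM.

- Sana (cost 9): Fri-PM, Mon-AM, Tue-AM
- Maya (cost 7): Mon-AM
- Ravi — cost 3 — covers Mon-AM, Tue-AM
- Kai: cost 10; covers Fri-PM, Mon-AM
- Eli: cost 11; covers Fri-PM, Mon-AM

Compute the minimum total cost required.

9

This is a weighted set-cover instance.
The greedy cost-per-new-shift heuristic would pick Ravi and Sana for 12, but a cheaper cover exists.
Sana alone covers Fri-PM, Mon-AM, Tue-AM — every shift.
Total cost: 9.
No cover costs less than 9.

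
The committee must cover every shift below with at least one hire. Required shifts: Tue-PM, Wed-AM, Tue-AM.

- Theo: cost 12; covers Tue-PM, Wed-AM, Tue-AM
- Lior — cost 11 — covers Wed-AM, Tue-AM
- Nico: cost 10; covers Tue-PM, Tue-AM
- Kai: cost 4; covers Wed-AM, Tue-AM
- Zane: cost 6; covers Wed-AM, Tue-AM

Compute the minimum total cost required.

The greedy cost-per-new-shift heuristic would pick Kai and Nico for 14, but a cheaper cover exists.
Theo alone covers Tue-PM, Wed-AM, Tue-AM — every shift.
Total cost: 12.
No cover costs less than 12.

12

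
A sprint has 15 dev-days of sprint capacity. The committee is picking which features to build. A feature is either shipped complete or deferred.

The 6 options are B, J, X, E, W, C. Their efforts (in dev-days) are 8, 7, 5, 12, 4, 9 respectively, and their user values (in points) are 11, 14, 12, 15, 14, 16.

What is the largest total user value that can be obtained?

Allowing fractional choices, the relaxed optimum would be about 38.0, but features are indivisible.
J + W: effort 7 + 4 = 11 ≤ 15, user value 14 + 14 = 28.
W + C: effort 4 + 9 = 13 ≤ 15, user value 14 + 16 = 30.
Best is W and C with total user value 30.

30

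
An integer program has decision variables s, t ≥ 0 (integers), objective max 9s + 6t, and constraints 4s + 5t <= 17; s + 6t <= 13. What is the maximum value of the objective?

36

Relaxing integrality, the LP optimum is 38.25 at (s,t) = (4.25, 0), which is not an integer point.
(s,t)=(4,0): 4·4+5·0=16≤17, 1·4+6·0=4≤13, objective 36.
(s,t)=(3,1): 4·3+5·1=17≤17, 1·3+6·1=9≤13, objective 33.
(s,t)=(3,0): 4·3+5·0=12≤17, 1·3+6·0=3≤13, objective 27.
No feasible integer point exceeds 36.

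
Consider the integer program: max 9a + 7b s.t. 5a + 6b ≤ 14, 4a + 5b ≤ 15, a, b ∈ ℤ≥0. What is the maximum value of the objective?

18

The continuous relaxation peaks at (2.8, 0) with value 25.20; rounding to a feasible lattice point costs some objective.
(a,b)=(2,0): 5·2+6·0=10≤14, 4·2+5·0=8≤15, objective 18.
(a,b)=(1,1): 5·1+6·1=11≤14, 4·1+5·1=9≤15, objective 16.
(a,b)=(1,0): 5·1+6·0=5≤14, 4·1+5·0=4≤15, objective 9.
The best lattice point is (2,0), giving 18.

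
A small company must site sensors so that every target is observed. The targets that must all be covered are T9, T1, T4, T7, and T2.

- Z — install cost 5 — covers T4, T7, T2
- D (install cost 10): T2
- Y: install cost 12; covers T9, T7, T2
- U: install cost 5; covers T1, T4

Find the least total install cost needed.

Choose Y and U: together they cover T9, T1, T4, T7, T2 — every target.
Total install cost: 12 + 5 = 17.

17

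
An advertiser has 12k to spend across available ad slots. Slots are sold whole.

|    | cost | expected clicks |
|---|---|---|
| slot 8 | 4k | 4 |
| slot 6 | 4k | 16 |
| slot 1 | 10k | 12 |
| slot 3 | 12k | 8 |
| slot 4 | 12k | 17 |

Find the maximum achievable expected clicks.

Treat it as a binary knapsack problem.
Take slot 8 and slot 6: cost 4 + 4 = 8 ≤ 12, expected clicks 4 + 16 = 20.
No other feasible combination does better.

20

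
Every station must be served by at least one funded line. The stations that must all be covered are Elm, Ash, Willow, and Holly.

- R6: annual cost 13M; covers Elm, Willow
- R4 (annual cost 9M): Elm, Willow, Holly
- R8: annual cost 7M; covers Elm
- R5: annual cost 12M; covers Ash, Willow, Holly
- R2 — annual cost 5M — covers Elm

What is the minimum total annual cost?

17

The greedy cost-per-new-station heuristic would pick R4 and R5 for 21, but a cheaper cover exists.
Choose R5 and R2: together they cover Elm, Ash, Willow, Holly — every station.
Total annual cost: 12 + 5 = 17.
No cover costs less than 17.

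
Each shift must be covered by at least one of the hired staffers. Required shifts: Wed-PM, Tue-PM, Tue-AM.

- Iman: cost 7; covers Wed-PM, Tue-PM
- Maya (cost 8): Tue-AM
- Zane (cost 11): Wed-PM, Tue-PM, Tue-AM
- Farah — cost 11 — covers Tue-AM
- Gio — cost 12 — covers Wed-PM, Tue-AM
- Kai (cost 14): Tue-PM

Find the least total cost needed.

11

This is a weighted set-cover instance.
The greedy cost-per-new-shift heuristic would pick Iman and Maya for 15, but a cheaper cover exists.
Zane alone covers Wed-PM, Tue-PM, Tue-AM — every shift.
Total cost: 11.
No cover costs less than 11.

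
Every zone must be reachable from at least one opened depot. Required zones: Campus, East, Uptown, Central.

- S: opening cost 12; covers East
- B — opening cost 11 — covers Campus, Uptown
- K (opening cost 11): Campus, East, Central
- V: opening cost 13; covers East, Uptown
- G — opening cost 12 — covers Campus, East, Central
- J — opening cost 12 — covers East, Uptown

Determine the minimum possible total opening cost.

Choose B and K: together they cover Campus, East, Uptown, Central — every zone.
Total opening cost: 11 + 11 = 22.
No cover costs less than 22.

22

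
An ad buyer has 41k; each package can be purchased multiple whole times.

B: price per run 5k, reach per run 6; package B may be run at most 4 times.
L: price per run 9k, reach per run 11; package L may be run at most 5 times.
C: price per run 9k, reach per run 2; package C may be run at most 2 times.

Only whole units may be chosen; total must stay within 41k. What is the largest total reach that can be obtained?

50

1×B and 4×L: price 41 ≤ 41, reach 1·6 + 4·11 = 50.
4×B and 2×L: price 38 ≤ 41, reach 4·6 + 2·11 = 46.
Best is 50.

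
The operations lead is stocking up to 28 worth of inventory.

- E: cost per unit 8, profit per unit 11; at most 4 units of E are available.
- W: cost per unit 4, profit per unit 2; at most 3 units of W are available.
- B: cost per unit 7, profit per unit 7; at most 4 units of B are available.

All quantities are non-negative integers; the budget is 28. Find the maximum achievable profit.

35

E has the best ratio (11/8); taking only E gives at most 3×11 = 33 (stopped by the cost limit).
Mixing does better — 3×E and 1×W: cost 28 ≤ 28, profit 3·11 + 1·2 = 35.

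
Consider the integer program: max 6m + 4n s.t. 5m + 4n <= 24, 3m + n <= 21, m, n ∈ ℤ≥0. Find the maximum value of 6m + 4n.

The continuous relaxation peaks at (4.8, 0) with value 28.80; rounding to a feasible lattice point costs some objective.
(m,n)=(4,1): 5·4+4·1=24≤24, 3·4+1·1=13≤21, objective 28.
(m,n)=(3,2): 5·3+4·2=23≤24, 3·3+1·2=11≤21, objective 26.
(m,n)=(4,0): 5·4+4·0=20≤24, 3·4+1·0=12≤21, objective 24.
No feasible integer point exceeds 28.

28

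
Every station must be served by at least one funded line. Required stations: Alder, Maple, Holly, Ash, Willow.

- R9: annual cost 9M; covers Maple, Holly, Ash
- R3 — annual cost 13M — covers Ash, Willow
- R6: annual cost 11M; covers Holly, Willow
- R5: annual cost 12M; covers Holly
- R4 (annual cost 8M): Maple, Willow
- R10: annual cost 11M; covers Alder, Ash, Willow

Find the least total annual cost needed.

20

This is an integer covering problem.
Choose R9 and R10: together they cover Alder, Maple, Holly, Ash, Willow — every station.
Total annual cost: 9 + 11 = 20.
No cover costs less than 20.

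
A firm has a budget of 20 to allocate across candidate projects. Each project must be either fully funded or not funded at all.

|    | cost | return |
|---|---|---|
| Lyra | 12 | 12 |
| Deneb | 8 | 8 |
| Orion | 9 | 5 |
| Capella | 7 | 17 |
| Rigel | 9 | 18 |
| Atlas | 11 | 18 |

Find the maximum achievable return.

Allowing fractional choices, the relaxed optimum would be about 41.5, but projects are indivisible.
Capella + Atlas: cost 7 + 11 = 18 ≤ 20, return 17 + 18 = 35.
Capella + Rigel: cost 7 + 9 = 16 ≤ 20, return 17 + 18 = 35.
Rigel + Atlas: cost 9 + 11 = 20 ≤ 20, return 18 + 18 = 36.
Best is Rigel and Atlas with total return 36.

36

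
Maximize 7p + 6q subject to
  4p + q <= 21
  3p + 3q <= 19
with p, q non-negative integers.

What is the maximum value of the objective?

41

The continuous relaxation peaks at (4.89, 1.44) with value 42.89; rounding to a feasible lattice point costs some objective.
(p,q)=(5,1): 4·5+1·1=21≤21, 3·5+3·1=18≤19, objective 41.
(p,q)=(4,2): 4·4+1·2=18≤21, 3·4+3·2=18≤19, objective 40.
(p,q)=(5,0): 4·5+1·0=20≤21, 3·5+3·0=15≤19, objective 35.
Maximum is 41 at (p,q)=(5,1).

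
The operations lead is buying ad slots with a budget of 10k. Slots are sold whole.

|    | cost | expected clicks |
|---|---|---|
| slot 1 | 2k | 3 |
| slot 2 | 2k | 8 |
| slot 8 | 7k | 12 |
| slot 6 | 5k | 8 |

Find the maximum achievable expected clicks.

20

slot 2 + slot 8: cost 2 + 7 = 9 ≤ 10, expected clicks 8 + 12 = 20.
slot 1 + slot 2 + slot 6: cost 2 + 2 + 5 = 9 ≤ 10, expected clicks 3 + 8 + 8 = 19.
slot 2 + slot 6: cost 2 + 5 = 7 ≤ 10, expected clicks 8 + 8 = 16.
Best is slot 2 and slot 8 with total expected clicks 20.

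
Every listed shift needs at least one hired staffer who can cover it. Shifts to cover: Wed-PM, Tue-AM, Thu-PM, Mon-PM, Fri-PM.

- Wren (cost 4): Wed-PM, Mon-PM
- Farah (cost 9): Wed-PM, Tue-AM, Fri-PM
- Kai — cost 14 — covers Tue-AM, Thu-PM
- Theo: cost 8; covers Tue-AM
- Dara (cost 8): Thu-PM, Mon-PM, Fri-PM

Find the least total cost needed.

Choose Farah and Dara: together they cover Wed-PM, Tue-AM, Thu-PM, Mon-PM, Fri-PM — every shift.
Total cost: 9 + 8 = 17.

17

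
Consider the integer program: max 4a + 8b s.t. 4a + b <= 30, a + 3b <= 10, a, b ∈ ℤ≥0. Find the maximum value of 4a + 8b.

36

Relaxing integrality, the LP optimum is 36.36 at (a,b) = (7.27, 0.909), which is not an integer point.
(a,b)=(7,1): 4·7+1·1=29≤30, 1·7+3·1=10≤10, objective 36.
(a,b)=(6,1): 4·6+1·1=25≤30, 1·6+3·1=9≤10, objective 32.
No feasible integer point exceeds 36.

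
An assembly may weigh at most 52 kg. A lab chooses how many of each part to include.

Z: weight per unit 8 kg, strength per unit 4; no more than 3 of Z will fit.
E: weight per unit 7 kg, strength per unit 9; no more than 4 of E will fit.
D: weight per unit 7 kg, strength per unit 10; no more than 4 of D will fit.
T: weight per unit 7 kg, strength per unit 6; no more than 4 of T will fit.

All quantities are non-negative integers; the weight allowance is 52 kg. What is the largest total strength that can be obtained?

67

4×E and 3×D: weight 49 ≤ 52, strength 4·9 + 3·10 = 66.
3×E and 4×D: weight 49 ≤ 52, strength 3·9 + 4·10 = 67.
Best is 67.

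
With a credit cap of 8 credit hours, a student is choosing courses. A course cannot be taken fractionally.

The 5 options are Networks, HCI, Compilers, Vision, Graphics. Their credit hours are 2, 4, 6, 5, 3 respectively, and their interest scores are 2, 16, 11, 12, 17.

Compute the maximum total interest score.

Allowing fractional choices, the relaxed optimum would be about 35.4, but courses are indivisible.
Networks + Graphics: credit hours 2 + 3 = 5 ≤ 8, interest score 2 + 17 = 19.
Vision + Graphics: credit hours 5 + 3 = 8 ≤ 8, interest score 12 + 17 = 29.
HCI + Graphics: credit hours 4 + 3 = 7 ≤ 8, interest score 16 + 17 = 33.
Best is HCI and Graphics with total interest score 33.

33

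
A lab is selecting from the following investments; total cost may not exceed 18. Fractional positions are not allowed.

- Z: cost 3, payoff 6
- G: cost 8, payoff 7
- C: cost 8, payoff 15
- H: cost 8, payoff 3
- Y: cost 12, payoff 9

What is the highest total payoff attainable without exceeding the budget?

Z + C: cost 3 + 8 = 11 ≤ 18, payoff 6 + 15 = 21.
G + C: cost 8 + 8 = 16 ≤ 18, payoff 7 + 15 = 22.
Best is G and C with total payoff 22.

22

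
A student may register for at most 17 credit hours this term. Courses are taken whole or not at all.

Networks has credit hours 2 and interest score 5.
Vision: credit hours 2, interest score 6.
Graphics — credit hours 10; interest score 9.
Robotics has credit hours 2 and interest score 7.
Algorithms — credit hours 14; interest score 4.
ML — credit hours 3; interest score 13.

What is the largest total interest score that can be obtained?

35

Treat it as a binary knapsack problem.
Allowing fractional choices, the relaxed optimum would be about 38.2, but courses are indivisible.
Vision + Graphics + Robotics + ML: credit hours 2 + 10 + 2 + 3 = 17 ≤ 17, interest score 6 + 9 + 7 + 13 = 35.
Networks + Graphics + Robotics + ML: credit hours 2 + 10 + 2 + 3 = 17 ≤ 17, interest score 5 + 9 + 7 + 13 = 34.
Best is Vision, Graphics, Robotics, and ML with total interest score 35.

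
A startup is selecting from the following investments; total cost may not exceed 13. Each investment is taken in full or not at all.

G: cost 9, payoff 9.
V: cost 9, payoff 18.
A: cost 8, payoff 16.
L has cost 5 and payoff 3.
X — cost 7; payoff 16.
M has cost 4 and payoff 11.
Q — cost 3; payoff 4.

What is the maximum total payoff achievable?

Allowing fractional choices, the relaxed optimum would be about 31.0, but investments are indivisible.
X + M: cost 7 + 4 = 11 ≤ 13, payoff 16 + 11 = 27.
A + M: cost 8 + 4 = 12 ≤ 13, payoff 16 + 11 = 27.
V + M: cost 9 + 4 = 13 ≤ 13, payoff 18 + 11 = 29.
Best is V and M with total payoff 29.

29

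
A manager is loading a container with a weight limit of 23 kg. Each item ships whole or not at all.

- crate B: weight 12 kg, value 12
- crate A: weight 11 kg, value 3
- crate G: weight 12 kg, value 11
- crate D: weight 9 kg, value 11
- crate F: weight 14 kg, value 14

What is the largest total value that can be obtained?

Take crate D and crate F: weight 9 + 14 = 23 ≤ 23, value 11 + 14 = 25.
No other feasible combination does better.

25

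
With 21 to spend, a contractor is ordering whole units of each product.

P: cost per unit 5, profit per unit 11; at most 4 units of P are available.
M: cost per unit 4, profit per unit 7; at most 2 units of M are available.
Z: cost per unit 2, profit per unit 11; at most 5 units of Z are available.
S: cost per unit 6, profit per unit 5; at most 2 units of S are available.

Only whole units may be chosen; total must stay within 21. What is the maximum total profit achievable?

77

1×P, 1×M, and 5×Z: cost 19 ≤ 21, profit 1·11 + 1·7 + 5·11 = 73.
2×P and 5×Z: cost 20 ≤ 21, profit 2·11 + 5·11 = 77.
Best is 77.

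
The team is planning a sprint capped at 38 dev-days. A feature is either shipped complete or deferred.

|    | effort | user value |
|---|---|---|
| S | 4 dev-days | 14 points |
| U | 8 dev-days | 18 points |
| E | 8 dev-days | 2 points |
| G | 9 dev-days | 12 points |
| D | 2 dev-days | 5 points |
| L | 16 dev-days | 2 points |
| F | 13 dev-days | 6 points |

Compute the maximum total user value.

55

This is an integer program with binary decision variables.
Take S, U, G, D, and F: effort 4 + 8 + 9 + 2 + 13 = 36 ≤ 38, user value 14 + 18 + 12 + 5 + 6 = 55.
No other feasible combination does better.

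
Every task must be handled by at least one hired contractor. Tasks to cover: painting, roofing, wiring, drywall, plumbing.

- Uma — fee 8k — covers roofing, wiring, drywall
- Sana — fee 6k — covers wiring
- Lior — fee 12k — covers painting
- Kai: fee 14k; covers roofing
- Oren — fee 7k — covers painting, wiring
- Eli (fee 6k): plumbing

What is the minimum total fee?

21

This is an integer covering problem.
Choose Uma, Oren, and Eli: together they cover painting, roofing, wiring, drywall, plumbing — every task.
Total fee: 8 + 7 + 6 = 21.
No cover costs less than 21.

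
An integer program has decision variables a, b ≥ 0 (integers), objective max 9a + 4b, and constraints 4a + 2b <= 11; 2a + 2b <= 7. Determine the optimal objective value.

22

Relaxing integrality, the LP optimum is 24.75 at (a,b) = (2.75, 0), which is not an integer point.
(a,b)=(2,1): 4·2+2·1=10≤11, 2·2+2·1=6≤7, objective 22.
(a,b)=(2,0): 4·2+2·0=8≤11, 2·2+2·0=4≤7, objective 18.
(a,b)=(1,2): 4·1+2·2=8≤11, 2·1+2·2=6≤7, objective 17.
(a,b)=(1,1): 4·1+2·1=6≤11, 2·1+2·1=4≤7, objective 13.
The best lattice point is (2,1), giving 22.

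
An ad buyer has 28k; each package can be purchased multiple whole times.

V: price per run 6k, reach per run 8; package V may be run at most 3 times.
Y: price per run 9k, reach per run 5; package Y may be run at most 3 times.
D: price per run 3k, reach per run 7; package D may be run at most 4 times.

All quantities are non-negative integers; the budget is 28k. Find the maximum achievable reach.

45

2×V and 4×D: price 24 ≤ 28, reach 2·8 + 4·7 = 44.
3×V and 3×D: price 27 ≤ 28, reach 3·8 + 3·7 = 45.
Best is 45.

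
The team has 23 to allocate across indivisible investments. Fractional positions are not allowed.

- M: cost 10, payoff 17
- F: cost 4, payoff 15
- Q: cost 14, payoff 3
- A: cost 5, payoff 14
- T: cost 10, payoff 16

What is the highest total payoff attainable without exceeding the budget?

F + A + T: cost 4 + 5 + 10 = 19 ≤ 23, payoff 15 + 14 + 16 = 45.
M + F + A: cost 10 + 4 + 5 = 19 ≤ 23, payoff 17 + 15 + 14 = 46.
Best is M, F, and A with total payoff 46.

46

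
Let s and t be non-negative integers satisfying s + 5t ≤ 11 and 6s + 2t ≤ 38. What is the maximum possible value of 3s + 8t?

26

(s,t)=(6,1): 1·6+5·1=11≤11, 6·6+2·1=38≤38, objective 26.
(s,t)=(5,1): 1·5+5·1=10≤11, 6·5+2·1=32≤38, objective 23.
(s,t)=(6,0): 1·6+5·0=6≤11, 6·6+2·0=36≤38, objective 18.
No feasible integer point exceeds 26.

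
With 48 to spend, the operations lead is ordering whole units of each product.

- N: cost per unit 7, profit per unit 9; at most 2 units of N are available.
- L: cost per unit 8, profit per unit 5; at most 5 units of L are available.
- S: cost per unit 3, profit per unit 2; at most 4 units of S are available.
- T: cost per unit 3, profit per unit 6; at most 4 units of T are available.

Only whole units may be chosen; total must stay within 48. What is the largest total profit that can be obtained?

56

T has the best ratio (6/3); taking only T gives at most 4×6 = 24 (stopped by the supply cap of 4).
Mixing does better — 2×N, 2×L, 2×S, and 4×T: cost 48 ≤ 48, profit 2·9 + 2·5 + 2·2 + 4·6 = 56.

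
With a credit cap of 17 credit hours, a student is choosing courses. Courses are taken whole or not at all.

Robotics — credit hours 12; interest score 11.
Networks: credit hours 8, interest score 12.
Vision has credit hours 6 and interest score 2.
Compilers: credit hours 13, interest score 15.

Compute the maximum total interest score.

15

Treat it as a binary knapsack problem.
Compilers: credit hours 13 ≤ 17, interest score 15.
Networks + Vision: credit hours 8 + 6 = 14 ≤ 17, interest score 12 + 2 = 14.
Best is Compilers with total interest score 15.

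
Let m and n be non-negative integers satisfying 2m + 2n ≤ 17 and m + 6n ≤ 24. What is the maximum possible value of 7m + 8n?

The continuous relaxation peaks at (5.4, 3.1) with value 62.60; rounding to a feasible lattice point costs some objective.
(m,n)=(5,3): 2·5+2·3=16≤17, 1·5+6·3=23≤24, objective 59.
(m,n)=(6,2): 2·6+2·2=16≤17, 1·6+6·2=18≤24, objective 58.
(m,n)=(4,3): 2·4+2·3=14≤17, 1·4+6·3=22≤24, objective 52.
No feasible integer point exceeds 59.

59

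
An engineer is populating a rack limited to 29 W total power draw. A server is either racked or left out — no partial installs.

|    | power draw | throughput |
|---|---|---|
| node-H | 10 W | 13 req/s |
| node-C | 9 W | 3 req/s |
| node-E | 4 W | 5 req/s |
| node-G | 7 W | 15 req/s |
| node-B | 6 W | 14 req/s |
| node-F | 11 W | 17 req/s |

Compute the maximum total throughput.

node-E + node-G + node-B + node-F: power draw 4 + 7 + 6 + 11 = 28 ≤ 29, throughput 5 + 15 + 14 + 17 = 51.
node-G + node-B + node-F: power draw 7 + 6 + 11 = 24 ≤ 29, throughput 15 + 14 + 17 = 46.
node-H + node-E + node-G + node-B: power draw 10 + 4 + 7 + 6 = 27 ≤ 29, throughput 13 + 5 + 15 + 14 = 47.
Best is node-E, node-G, node-B, and node-F with total throughput 51.

51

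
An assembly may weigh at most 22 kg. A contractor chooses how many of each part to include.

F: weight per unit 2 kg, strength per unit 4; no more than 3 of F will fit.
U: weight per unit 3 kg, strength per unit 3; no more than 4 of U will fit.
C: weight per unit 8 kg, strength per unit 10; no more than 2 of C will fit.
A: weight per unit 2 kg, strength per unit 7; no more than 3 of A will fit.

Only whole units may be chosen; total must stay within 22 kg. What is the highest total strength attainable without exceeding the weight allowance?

Take 3×F, 1×C, and 3×A: weight 20 ≤ 22, strength 3·4 + 1·10 + 3·7 = 43.
A has the best ratio (7/2) and is taken to its limit of 3; remaining capacity is filled optimally with the others.

43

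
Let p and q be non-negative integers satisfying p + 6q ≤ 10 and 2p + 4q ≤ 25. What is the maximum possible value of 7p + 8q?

(p,q)=(10,0): 1·10+6·0=10≤10, 2·10+4·0=20≤25, objective 70.
(p,q)=(9,0): 1·9+6·0=9≤10, 2·9+4·0=18≤25, objective 63.
Maximum is 70 at (p,q)=(10,0).

70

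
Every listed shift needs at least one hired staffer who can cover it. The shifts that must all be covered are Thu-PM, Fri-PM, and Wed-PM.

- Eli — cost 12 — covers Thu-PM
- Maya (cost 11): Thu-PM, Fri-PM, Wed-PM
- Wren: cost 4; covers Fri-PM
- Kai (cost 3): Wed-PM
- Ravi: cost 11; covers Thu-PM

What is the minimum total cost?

11

Maya alone covers Thu-PM, Fri-PM, Wed-PM — every shift.
Total cost: 11.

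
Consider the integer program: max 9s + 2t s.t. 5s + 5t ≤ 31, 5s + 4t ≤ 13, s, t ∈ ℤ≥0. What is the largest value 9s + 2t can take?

The continuous relaxation peaks at (2.6, 0) with value 23.40; rounding to a feasible lattice point costs some objective.
(s,t)=(2,0): 5·2+5·0=10≤31, 5·2+4·0=10≤13, objective 18.
(s,t)=(1,1): 5·1+5·1=10≤31, 5·1+4·1=9≤13, objective 11.
(s,t)=(1,0): 5·1+5·0=5≤31, 5·1+4·0=5≤13, objective 9.
Maximum is 18 at (s,t)=(2,0).

18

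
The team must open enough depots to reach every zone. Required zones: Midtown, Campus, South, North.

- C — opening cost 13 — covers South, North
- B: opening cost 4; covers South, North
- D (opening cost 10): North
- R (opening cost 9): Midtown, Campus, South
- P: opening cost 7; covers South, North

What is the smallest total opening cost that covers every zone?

Choose B and R: together they cover Midtown, Campus, South, North — every zone.
Total opening cost: 4 + 9 = 13.

13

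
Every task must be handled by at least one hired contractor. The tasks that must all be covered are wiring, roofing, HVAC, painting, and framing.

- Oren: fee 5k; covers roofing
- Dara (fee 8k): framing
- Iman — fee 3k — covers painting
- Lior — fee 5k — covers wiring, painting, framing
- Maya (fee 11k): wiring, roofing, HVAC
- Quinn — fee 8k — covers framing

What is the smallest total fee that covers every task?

This is an integer covering problem.
Choose Lior and Maya: together they cover wiring, roofing, HVAC, painting, framing — every task.
Total fee: 5 + 11 = 16.

16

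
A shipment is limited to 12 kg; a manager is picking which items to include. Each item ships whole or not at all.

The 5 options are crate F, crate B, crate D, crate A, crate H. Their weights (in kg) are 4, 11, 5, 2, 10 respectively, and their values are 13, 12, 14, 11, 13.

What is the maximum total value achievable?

Treat it as a binary knapsack problem.
Allowing fractional choices, the relaxed optimum would be about 39.3, but items are indivisible.
crate F + crate D + crate A: weight 4 + 5 + 2 = 11 ≤ 12, value 13 + 14 + 11 = 38.
crate D + crate A: weight 5 + 2 = 7 ≤ 12, value 14 + 11 = 25.
crate F + crate D: weight 4 + 5 = 9 ≤ 12, value 13 + 14 = 27.
Best is crate F, crate D, and crate A with total value 38.

38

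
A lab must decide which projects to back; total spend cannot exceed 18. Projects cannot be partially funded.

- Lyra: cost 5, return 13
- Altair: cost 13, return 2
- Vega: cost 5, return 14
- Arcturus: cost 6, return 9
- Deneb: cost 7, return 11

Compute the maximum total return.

38

Treat it as a binary knapsack problem.
Allowing fractional choices, the relaxed optimum would be about 39.5, but projects are indivisible.
Lyra + Vega + Deneb: cost 5 + 5 + 7 = 17 ≤ 18, return 13 + 14 + 11 = 38.
Vega + Arcturus + Deneb: cost 5 + 6 + 7 = 18 ≤ 18, return 14 + 9 + 11 = 34.
Lyra + Vega + Arcturus: cost 5 + 5 + 6 = 16 ≤ 18, return 13 + 14 + 9 = 36.
Best is Lyra, Vega, and Deneb with total return 38.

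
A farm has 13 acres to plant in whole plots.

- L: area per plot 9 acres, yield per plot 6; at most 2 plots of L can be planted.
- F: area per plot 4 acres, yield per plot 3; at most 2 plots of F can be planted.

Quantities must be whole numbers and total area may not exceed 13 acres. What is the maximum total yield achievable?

9

F has the best ratio (3/4); taking only F gives at most 2×3 = 6 (stopped by the supply cap of 2).
Mixing does better — 1×L and 1×F: area 13 ≤ 13, yield 1·6 + 1·3 = 9.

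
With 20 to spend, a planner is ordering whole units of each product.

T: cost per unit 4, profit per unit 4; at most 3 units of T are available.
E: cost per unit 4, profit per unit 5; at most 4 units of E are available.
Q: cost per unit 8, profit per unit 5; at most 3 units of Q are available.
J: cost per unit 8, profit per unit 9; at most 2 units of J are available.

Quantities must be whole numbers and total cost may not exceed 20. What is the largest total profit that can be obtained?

24

3×E and 1×J: cost 20 ≤ 20, profit 3·5 + 1·9 = 24.
1×T and 4×E: cost 20 ≤ 20, profit 1·4 + 4·5 = 24.
Best is 24.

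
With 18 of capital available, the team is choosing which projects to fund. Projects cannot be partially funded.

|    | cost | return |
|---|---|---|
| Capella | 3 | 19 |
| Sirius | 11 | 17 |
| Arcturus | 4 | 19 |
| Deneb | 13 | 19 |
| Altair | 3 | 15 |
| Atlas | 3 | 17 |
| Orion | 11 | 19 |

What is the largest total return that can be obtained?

70

Allowing fractional choices, the relaxed optimum would be about 78.6, but projects are indivisible.
Capella + Arcturus + Orion: cost 3 + 4 + 11 = 18 ≤ 18, return 19 + 19 + 19 = 57.
Capella + Arcturus + Altair + Atlas: cost 3 + 4 + 3 + 3 = 13 ≤ 18, return 19 + 19 + 15 + 17 = 70.
Best is Capella, Arcturus, Altair, and Atlas with total return 70.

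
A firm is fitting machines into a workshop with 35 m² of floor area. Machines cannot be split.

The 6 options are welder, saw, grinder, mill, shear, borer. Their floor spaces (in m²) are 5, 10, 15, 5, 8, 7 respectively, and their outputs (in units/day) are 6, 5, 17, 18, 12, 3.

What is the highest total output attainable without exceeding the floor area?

53

This is an integer program with binary decision variables.
Take welder, grinder, mill, and shear: floor space 5 + 15 + 5 + 8 = 33 ≤ 35, output 6 + 17 + 18 + 12 = 53.
No other feasible combination does better.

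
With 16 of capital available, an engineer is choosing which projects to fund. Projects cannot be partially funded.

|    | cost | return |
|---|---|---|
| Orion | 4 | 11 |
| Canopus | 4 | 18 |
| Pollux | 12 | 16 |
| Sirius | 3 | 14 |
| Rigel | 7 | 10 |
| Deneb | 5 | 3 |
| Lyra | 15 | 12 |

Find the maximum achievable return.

Allowing fractional choices, the relaxed optimum would be about 50.1, but projects are indivisible.
Orion + Canopus + Sirius + Deneb: cost 4 + 4 + 3 + 5 = 16 ≤ 16, return 11 + 18 + 14 + 3 = 46.
Orion + Canopus + Sirius: cost 4 + 4 + 3 = 11 ≤ 16, return 11 + 18 + 14 = 43.
Best is Orion, Canopus, Sirius, and Deneb with total return 46.

46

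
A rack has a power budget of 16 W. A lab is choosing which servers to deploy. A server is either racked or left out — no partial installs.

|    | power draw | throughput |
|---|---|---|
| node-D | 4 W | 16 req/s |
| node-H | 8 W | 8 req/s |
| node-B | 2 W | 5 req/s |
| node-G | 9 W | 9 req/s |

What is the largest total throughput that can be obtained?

30

Allowing fractional choices, the relaxed optimum would be about 31.0, but servers are indivisible.
node-D + node-H + node-B: power draw 4 + 8 + 2 = 14 ≤ 16, throughput 16 + 8 + 5 = 29.
node-D + node-B + node-G: power draw 4 + 2 + 9 = 15 ≤ 16, throughput 16 + 5 + 9 = 30.
node-D + node-G: power draw 4 + 9 = 13 ≤ 16, throughput 16 + 9 = 25.
Best is node-D, node-B, and node-G with total throughput 30.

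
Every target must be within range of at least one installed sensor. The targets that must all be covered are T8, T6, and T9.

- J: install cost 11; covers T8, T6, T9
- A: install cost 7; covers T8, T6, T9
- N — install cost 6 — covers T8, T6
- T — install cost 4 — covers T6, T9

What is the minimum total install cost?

This is an integer covering problem.
The greedy cost-per-new-target heuristic would pick T and N for 10, but a cheaper cover exists.
A alone covers T8, T6, T9 — every target.
Total install cost: 7.
No cover costs less than 7.

7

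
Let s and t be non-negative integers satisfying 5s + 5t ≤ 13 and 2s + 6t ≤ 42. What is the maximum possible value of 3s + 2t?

6

(s,t)=(2,0): 5·2+5·0=10≤13, 2·2+6·0=4≤42, objective 6.
(s,t)=(1,1): 5·1+5·1=10≤13, 2·1+6·1=8≤42, objective 5.
Maximum is 6 at (s,t)=(2,0).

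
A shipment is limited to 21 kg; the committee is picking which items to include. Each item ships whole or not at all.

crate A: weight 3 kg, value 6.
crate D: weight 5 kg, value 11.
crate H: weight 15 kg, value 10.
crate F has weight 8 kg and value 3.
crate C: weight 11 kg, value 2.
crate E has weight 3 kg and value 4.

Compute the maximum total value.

Allowing fractional choices, the relaxed optimum would be about 27.7, but items are indivisible.
crate A + crate D + crate F + crate E: weight 3 + 5 + 8 + 3 = 19 ≤ 21, value 6 + 11 + 3 + 4 = 24.
crate A + crate D + crate E: weight 3 + 5 + 3 = 11 ≤ 21, value 6 + 11 + 4 = 21.
crate D + crate H: weight 5 + 15 = 20 ≤ 21, value 11 + 10 = 21.
Best is crate A, crate D, crate F, and crate E with total value 24.

24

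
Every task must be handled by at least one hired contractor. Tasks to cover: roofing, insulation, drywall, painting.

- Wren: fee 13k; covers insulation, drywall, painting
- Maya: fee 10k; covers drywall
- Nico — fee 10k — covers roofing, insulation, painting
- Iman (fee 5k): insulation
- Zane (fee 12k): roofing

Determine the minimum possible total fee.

20

Choose Maya and Nico: together they cover roofing, insulation, drywall, painting — every task.
Total fee: 10 + 10 = 20.
No cover costs less than 20.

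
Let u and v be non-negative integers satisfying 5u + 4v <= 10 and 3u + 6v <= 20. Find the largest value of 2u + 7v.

(u,v)=(0,2) is feasible, giving 14.
(u,v)=(1,1) is feasible, giving 9.
(u,v)=(0,1) is feasible, giving 7.
The best lattice point is (0,2), giving 14.

14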